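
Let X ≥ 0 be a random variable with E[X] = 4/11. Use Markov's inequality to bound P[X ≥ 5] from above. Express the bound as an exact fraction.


μ = E[X] = 4/11, a = 5.
Markov: P[X ≥ 5] ≤ μ/a = (4/11)/5 = 4/55.
Numerically: ≈ 0.072727.
(Since a = 5 > μ = 0.363636, the bound 4/55 is < 1 and informative.)

P[X ≥ 5] ≤ 4/55 ≈ 0.072727.


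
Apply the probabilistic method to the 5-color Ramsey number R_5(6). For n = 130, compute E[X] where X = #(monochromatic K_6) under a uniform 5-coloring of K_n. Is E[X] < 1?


E[X] = C(130, 6) · 5^{1 − 15} = 5963412000 · 5^{−14} = 5963412000/6103515625.
As a reduced fraction: E[X] = 47707296/48828125 ≈ 0.9770.
Is E[X] < 1? YES.
Since E[X] < 1, there exists a 5-coloring of K_{130} with no monochromatic K_6; hence R_5(6) > 130.

E[X] = 47707296/48828125 ≈ 0.9770; E[X] < 1, so R_5(6) > 130.


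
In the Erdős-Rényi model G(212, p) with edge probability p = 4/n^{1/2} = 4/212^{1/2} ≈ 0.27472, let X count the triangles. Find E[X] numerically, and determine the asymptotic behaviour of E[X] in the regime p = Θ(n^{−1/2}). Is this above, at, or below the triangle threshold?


Number of potential triangles: C(212, 3) = 1565620.
Each occurs with probability p³ ≈ (0.27472)³ ≈ 2.0733670e-02.
By linearity: E[X] = C(212, 3)·p³ ≈ 1565620 · 2.0733670e-02 ≈ 32461.04847.
Since α = 1/2 < 1, p = c/n^{1/2} ≫ 1/n is above the triangle threshold p ~ 1/n. Asymptotically E[X] ~ (c³/6)·n^{3(1−α)} = (4³/6)·n^{1.5} → ∞; triangles are abundant w.h.p.

E[X] ≈ 32461.04847; in regime p = Θ(1/n^{1/2}) E[X] diverges (above the triangle threshold p ~ 1/n).


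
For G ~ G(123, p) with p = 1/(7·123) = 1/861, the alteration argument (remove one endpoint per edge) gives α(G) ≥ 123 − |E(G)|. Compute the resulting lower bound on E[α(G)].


E[|E(G)|] = C(123, 2)·p = 7503 · (1/861) = 61/7.
E[α(G)] ≥ n − E[|E(G)|] = 123 − 61/7 = 800/7.
Numerically: ≈ 114.285714.
(This is only a lower bound; the true E[α(G)] may be larger.)

E[α(G)] ≥ 800/7 ≈ 114.285714.


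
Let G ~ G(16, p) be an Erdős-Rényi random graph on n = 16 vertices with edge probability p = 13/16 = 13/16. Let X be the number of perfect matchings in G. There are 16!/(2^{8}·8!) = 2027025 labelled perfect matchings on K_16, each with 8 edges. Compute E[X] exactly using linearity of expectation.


K_16 has 16!/(2^{8}·8!) = 2027025 labelled perfect matchings.
For each such perfect matching H, let X_H = 1 if all 8 edges of H are present in G. Then P[X_H = 1] = p^{8} = (13/16)^{8} = 815730721/4294967296.
By linearity: E[X] = Σ_H E[X_H] = 2027025 · p^{8} = 2027025 · 815730721/4294967296 = 1653506564735025/4294967296.
Numerically: E[X] ≈ 384987.

E[X] = 2027025 · (13/16)^{8} = 1653506564735025/4294967296 ≈ 384987.


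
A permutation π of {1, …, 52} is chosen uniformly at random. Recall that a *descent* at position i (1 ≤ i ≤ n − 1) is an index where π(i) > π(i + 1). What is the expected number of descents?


Write X = Σ X_I over i = 1, …, 51, with X_I the indicator of one descent.
There are 51 indicators.
For each fixed i, the pair (π(i), π(i+1)) is a uniformly random ordered pair of distinct values from {1, …, 52}; by symmetry P[π(i) > π(i+1)] = 1/2.
By linearity: E[X] = 51 · (1/2) = (52 − 1) · (1/2) = 51/2 ≈ 25.500000.

E[X] = 51/2 = 25.500000.


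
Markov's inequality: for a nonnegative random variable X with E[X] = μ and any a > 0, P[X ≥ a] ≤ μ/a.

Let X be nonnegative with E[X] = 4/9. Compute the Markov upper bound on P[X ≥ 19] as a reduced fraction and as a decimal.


μ = E[X] = 4/9, a = 19.
Markov: P[X ≥ 19] ≤ μ/a = (4/9)/19 = 4/171.
Numerically: ≈ 0.023.
(Since a = 19 > μ = 0.444, the bound 4/171 is < 1 and informative.)

P[X ≥ 19] ≤ 4/171 ≈ 0.023.


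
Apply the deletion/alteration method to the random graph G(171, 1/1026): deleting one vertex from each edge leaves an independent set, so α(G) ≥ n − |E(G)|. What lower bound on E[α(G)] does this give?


E[|E(G)|] = C(171, 2)·p = 14535 · (1/1026) = 85/6.
E[α(G)] ≥ n − E[|E(G)|] = 171 − 85/6 = 941/6.
Numerically: ≈ 156.83333.
(This is only a lower bound; the true E[α(G)] may be larger.)

E[α(G)] ≥ 941/6 ≈ 156.83333.


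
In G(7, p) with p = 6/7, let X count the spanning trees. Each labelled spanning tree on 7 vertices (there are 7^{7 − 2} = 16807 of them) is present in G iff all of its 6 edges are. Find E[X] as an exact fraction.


K_7 has 7^{7 − 2} = 16807 labelled spanning trees.
For each such spanning tree H, let X_H = 1 if all 6 edges of H are present in G. Then P[X_H = 1] = p^{6} = (6/7)^{6} = 46656/117649.
Summing the indicators: E[X] = Σ_H E[X_H] = 16807 · p^{6} = 16807 · 46656/117649 = 46656/7.
Numerically: E[X] ≈ 6.67e+03.

E[X] = 16807 · (6/7)^{6} = 46656/7 ≈ 6.67e+03.


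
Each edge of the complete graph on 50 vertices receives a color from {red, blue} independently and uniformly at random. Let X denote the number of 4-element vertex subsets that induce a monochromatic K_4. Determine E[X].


Let X = Σ_S X_S over the C(50, 4) = 230300 subsets S of size 4, where X_S = 1 if the K_4 on S is monochromatic.
For a fixed S, the K_4 on S has C(4, 2) = 6 edges. P[all 6 edges red] = (1/2)^6, and likewise for blue, so P[monochromatic] = 2·(1/2)^6 = 2^{1 − 6} = 1/32.
By linearity of expectation: E[X] = C(50, 4) · 2^{1 − 6} = 230300 · 1/32 = 57575/8.
Numerically: E[X] ≈ 7196.87500.

E[X] = C(50,4)·2^(1−C(4,2)) = 57575/8 ≈ 7196.87500.


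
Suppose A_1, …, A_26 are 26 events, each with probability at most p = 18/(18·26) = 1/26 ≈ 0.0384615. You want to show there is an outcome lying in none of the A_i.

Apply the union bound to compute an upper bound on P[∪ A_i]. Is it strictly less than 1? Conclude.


Union bound: P[∪_{i=1}^{26} A_i] ≤ Σ_i P[A_i] ≤ 26·p = 26·(1/26) = 1.
Numerically: 1 ≈ 1.0000000.
Is 1 < 1? NO.
Since the bound 1 is ≥ 1, the union bound is uninformative here; it does NOT by itself certify existence.

26·p = 1 ≈ 1.0000000; existence NOT certified by the union bound.


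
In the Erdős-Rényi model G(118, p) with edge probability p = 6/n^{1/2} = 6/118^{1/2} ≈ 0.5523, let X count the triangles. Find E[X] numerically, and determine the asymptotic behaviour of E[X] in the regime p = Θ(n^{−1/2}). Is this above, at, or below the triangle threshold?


Number of potential triangles: C(118, 3) = 266916.
Each occurs with probability p³ ≈ (0.5523)³ ≈ 1.685120e-01.
By linearity: E[X] = C(118, 3)·p³ ≈ 266916 · 1.685120e-01 ≈ 44978.5394.
Since α = 1/2 < 1, p = c/n^{1/2} ≫ 1/n is above the triangle threshold p ~ 1/n. Asymptotically E[X] ~ (c³/6)·n^{3(1−α)} = (6³/6)·n^{1.5} → ∞; triangles are abundant w.h.p.

E[X] ≈ 44978.5394; in regime p = Θ(1/n^{1/2}) E[X] diverges (above the triangle threshold p ~ 1/n).


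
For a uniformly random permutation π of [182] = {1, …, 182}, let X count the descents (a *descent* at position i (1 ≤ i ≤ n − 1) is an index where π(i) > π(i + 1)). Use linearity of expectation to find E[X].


Write X = Σ X_I over i = 1, …, 181, with X_I the indicator of one descent.
There are 181 indicators.
For each fixed i, the pair (π(i), π(i+1)) is a uniformly random ordered pair of distinct values from {1, …, 182}; by symmetry P[π(i) > π(i+1)] = 1/2.
By linearity: E[X] = 181 · (1/2) = (182 − 1) · (1/2) = 181/2 ≈ 90.5000.

E[X] = 181/2 = 90.5000.


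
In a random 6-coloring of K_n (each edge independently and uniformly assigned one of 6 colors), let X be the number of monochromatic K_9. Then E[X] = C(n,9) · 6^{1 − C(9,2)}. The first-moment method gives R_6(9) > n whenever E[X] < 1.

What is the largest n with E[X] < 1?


We need C(n, 9) · 6^{1 − 36} < 1, i.e. C(n, 9) < 6^{36 − 1} = 1719070799748422591028658176.
Check values of n near the boundary:
  n = 4403: C(4403, 9) = 1699894433046281918452233150; 1699894433046281918452233150 < 1719070799748422591028658176? YES
  n = 4404: C(4404, 9) = 1703375445537161676647015880; 1703375445537161676647015880 < 1719070799748422591028658176? YES
  n = 4405: C(4405, 9) = 1706862792900636302463627150; 1706862792900636302463627150 < 1719070799748422591028658176? YES
  n = 4406: C(4406, 9) = 1710356485221788389505285700; 1710356485221788389505285700 < 1719070799748422591028658176? YES
  n = 4407: C(4407, 9) = 1713856532599459170657070050; 1713856532599459170657070050 < 1719070799748422591028658176? YES
  n = 4408: C(4408, 9) = 1717362945146264156457459600; 1717362945146264156457459600 < 1719070799748422591028658176? YES
  n = 4409: C(4409, 9) = 1720875732988608787686577131; 1720875732988608787686577131 < 1719070799748422591028658176? NO
  n = 4410: C(4410, 9) = 1724394906266704102180823710; 1724394906266704102180823710 < 1719070799748422591028658176? NO
  n = 4411: C(4411, 9) = 1727920475134582415883601405; 1727920475134582415883601405 < 1719070799748422591028658176? NO
The largest n with C(n, 9) < 1719070799748422591028658176 is n = 4408 (where E[X] = 35778394690547169926197075/35813974994758803979763712 ≈ 0.999). Hence R_6(9) > 4408, i.e. R_6(9) ≥ 4409.

Largest n = 4408; hence R_6(9) > 4408.


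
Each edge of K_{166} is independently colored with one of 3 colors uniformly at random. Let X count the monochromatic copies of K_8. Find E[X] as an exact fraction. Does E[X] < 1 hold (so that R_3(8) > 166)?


E[X] = C(166, 8) · 3^{1 − 28} = 12049276177620 · 3^{−27} = 12049276177620/7625597484987.
As a reduced fraction: E[X] = 148756496020/94143178827 ≈ 1.580109.
Is E[X] < 1? NO.
Since E[X] ≥ 1, the first-moment bound is inconclusive at n = 166; it does NOT by itself certify R_3(8) > 166.

E[X] = 148756496020/94143178827 ≈ 1.580109; E[X] ≥ 1; first-moment method inconclusive here.


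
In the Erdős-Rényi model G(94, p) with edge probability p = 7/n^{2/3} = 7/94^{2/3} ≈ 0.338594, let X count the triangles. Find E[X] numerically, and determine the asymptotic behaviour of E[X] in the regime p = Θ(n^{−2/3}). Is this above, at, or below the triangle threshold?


Number of potential triangles: C(94, 3) = 134044.
Each occurs with probability p³ ≈ (0.338594)³ ≈ 3.88184699e-02.
By linearity: E[X] = C(94, 3)·p³ ≈ 134044 · 3.88184699e-02 ≈ 5203.382979.
Since α = 2/3 < 1, p = c/n^{2/3} ≫ 1/n is above the triangle threshold p ~ 1/n. Asymptotically E[X] ~ (c³/6)·n^{3(1−α)} = (7³/6)·n^{1} → ∞; triangles are abundant w.h.p.

E[X] ≈ 5203.382979; in regime p = Θ(1/n^{2/3}) E[X] diverges (above the triangle threshold p ~ 1/n).


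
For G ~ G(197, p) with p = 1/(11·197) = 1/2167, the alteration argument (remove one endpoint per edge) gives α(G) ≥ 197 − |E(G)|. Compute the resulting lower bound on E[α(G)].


E[|E(G)|] = C(197, 2)·p = 19306 · (1/2167) = 98/11.
E[α(G)] ≥ n − E[|E(G)|] = 197 − 98/11 = 2069/11.
Numerically: ≈ 188.0909.
(This is only a lower bound; the true E[α(G)] may be larger.)

E[α(G)] ≥ 2069/11 ≈ 188.0909.


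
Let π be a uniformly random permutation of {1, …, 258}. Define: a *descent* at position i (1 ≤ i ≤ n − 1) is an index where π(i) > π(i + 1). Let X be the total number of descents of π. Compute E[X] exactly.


Write X = Σ X_I over i = 1, …, 257, with X_I the indicator of one descent.
There are 257 indicators.
For each fixed i, the pair (π(i), π(i+1)) is a uniformly random ordered pair of distinct values from {1, …, 258}; by symmetry P[π(i) > π(i+1)] = 1/2.
By linearity: E[X] = 257 · (1/2) = (258 − 1) · (1/2) = 257/2 ≈ 128.500.

E[X] = 257/2 = 128.500.


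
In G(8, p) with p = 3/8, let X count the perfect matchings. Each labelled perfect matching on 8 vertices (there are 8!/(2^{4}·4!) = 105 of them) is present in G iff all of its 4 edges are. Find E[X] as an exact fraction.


K_8 has 8!/(2^{4}·4!) = 105 labelled perfect matchings.
For each such perfect matching H, let X_H = 1 if all 4 edges of H are present in G. Then P[X_H = 1] = p^{4} = (3/8)^{4} = 81/4096.
By linearity of expectation: E[X] = Σ_H E[X_H] = 105 · p^{4} = 105 · 81/4096 = 8505/4096.
Numerically: E[X] ≈ 2.08.

E[X] = 105 · (3/8)^{4} = 8505/4096 ≈ 2.08.


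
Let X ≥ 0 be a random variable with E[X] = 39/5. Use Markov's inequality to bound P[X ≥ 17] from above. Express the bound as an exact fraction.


μ = E[X] = 39/5, a = 17.
Markov: P[X ≥ 17] ≤ μ/a = (39/5)/17 = 39/85.
Numerically: ≈ 0.45882.
(Since a = 17 > μ = 7.80000, the bound 39/85 is < 1 and informative.)

P[X ≥ 17] ≤ 39/85 ≈ 0.45882.


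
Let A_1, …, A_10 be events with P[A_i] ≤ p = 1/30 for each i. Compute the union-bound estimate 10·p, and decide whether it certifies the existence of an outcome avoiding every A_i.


Union bound: P[∪_{i=1}^{10} A_i] ≤ Σ_i P[A_i] ≤ 10·p = 10·(1/30) = 1/3.
Numerically: 1/3 ≈ 0.333333.
Is 1/3 < 1? YES.
Since P[∪ A_i] ≤ 1/3 < 1, the complement has P[∩ A_i^c] ≥ 1 − 1/3 = 2/3 > 0, so some outcome avoids every A_i.

10·p = 1/3 ≈ 0.333333; existence CERTIFIED by the union bound.


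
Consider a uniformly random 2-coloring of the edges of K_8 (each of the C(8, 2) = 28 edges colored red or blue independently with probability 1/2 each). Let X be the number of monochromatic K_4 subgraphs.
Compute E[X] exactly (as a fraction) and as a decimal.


Let X = Σ_S X_S over the C(8, 4) = 70 subsets S of size 4, where X_S = 1 if the K_4 on S is monochromatic.
For a fixed S, the K_4 on S has C(4, 2) = 6 edges. P[all 6 edges red] = (1/2)^6, and likewise for blue, so P[monochromatic] = 2·(1/2)^6 = 2^{1 − 6} = 1/32.
Summing: E[X] = C(8, 4) · 2^{1 − 6} = 70 · 1/32 = 35/16.
Numerically: E[X] ≈ 2.18750.

E[X] = C(8,4)·2^(1−C(4,2)) = 35/16 ≈ 2.18750.


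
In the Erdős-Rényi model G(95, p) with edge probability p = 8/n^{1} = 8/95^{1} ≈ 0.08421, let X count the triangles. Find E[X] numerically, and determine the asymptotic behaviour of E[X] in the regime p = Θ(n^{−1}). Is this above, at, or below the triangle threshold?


Number of potential triangles: C(95, 3) = 138415.
Each occurs with probability p³ ≈ (0.08421)³ ≈ 5.971716e-04.
By linearity: E[X] = C(95, 3)·p³ ≈ 138415 · 5.971716e-04 ≈ 82.6575.
Here α = 1, so p = 8/n is exactly at the triangle threshold p ~ 1/n. Asymptotically E[X] → c³/6 = 8³/6 = 256/3 ≈ 85.3333, a bounded constant. In this regime the triangle count is asymptotically Poisson(c³/6).

E[X] ≈ 82.6575; in regime p = Θ(1/n^{1}) E[X] stays bounded (at the triangle threshold p ~ 1/n).


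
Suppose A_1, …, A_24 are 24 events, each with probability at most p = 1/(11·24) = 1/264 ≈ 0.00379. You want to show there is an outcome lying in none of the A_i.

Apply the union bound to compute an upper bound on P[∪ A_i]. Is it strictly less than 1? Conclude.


Union bound: P[∪_{i=1}^{24} A_i] ≤ Σ_i P[A_i] ≤ 24·p = 24·(1/264) = 1/11.
Numerically: 1/11 ≈ 0.09091.
Is 1/11 < 1? YES.
Since P[∪ A_i] ≤ 1/11 < 1, the complement has P[∩ A_i^c] ≥ 1 − 1/11 = 10/11 > 0, so some outcome avoids every A_i.

24·p = 1/11 ≈ 0.09091; existence CERTIFIED by the union bound.


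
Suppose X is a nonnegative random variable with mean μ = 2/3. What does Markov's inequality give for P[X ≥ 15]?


μ = E[X] = 2/3, a = 15.
Markov: P[X ≥ 15] ≤ μ/a = (2/3)/15 = 2/45.
Numerically: ≈ 0.044.
(Since a = 15 > μ = 0.667, the bound 2/45 is < 1 and informative.)

P[X ≥ 15] ≤ 2/45 ≈ 0.044.


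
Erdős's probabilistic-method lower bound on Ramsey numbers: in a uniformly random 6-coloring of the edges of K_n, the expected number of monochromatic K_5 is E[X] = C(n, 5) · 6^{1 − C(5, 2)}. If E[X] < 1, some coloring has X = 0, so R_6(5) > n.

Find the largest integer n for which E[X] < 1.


We need C(n, 5) · 6^{1 − 10} < 1, i.e. C(n, 5) < 6^{10 − 1} = 10077696.
Check values of n near the boundary:
  n = 66: C(66, 5) = 8936928; 8936928 < 10077696? YES
  n = 67: C(67, 5) = 9657648; 9657648 < 10077696? YES
  n = 68: C(68, 5) = 10424128; 10424128 < 10077696? NO
The largest n with C(n, 5) < 10077696 is n = 67 (where E[X] = 67067/69984 ≈ 0.95832). Hence R_6(5) > 67, i.e. R_6(5) ≥ 68.

Largest n = 67; hence R_6(5) > 67.


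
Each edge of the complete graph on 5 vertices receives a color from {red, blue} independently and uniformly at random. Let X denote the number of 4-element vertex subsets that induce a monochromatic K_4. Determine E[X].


Let X = Σ_S X_S over the C(5, 4) = 5 subsets S of size 4, where X_S = 1 if the K_4 on S is monochromatic.
For a fixed S, the K_4 on S has C(4, 2) = 6 edges. P[all 6 edges red] = (1/2)^6, and likewise for blue, so P[monochromatic] = 2·(1/2)^6 = 2^{1 − 6} = 1/32.
Summing: E[X] = C(5, 4) · 2^{1 − 6} = 5 · 1/32 = 5/32.
Numerically: E[X] ≈ 0.156250.

E[X] = C(5,4)·2^(1−C(4,2)) = 5/32 ≈ 0.156250.


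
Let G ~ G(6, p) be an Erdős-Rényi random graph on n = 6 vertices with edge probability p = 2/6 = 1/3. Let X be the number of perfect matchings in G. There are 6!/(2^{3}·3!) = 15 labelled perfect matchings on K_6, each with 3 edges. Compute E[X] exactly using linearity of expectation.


K_6 has 6!/(2^{3}·3!) = 15 labelled perfect matchings.
For each such perfect matching H, let X_H = 1 if all 3 edges of H are present in G. Then P[X_H = 1] = p^{3} = (1/3)^{3} = 1/27.
Summing the indicators: E[X] = Σ_H E[X_H] = 15 · p^{3} = 15 · 1/27 = 5/9.
Numerically: E[X] ≈ 0.5556.

E[X] = 15 · (1/3)^{3} = 5/9 ≈ 0.5556.


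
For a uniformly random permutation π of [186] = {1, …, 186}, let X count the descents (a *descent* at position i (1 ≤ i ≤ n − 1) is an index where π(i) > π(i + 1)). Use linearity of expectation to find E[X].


Write X = Σ X_I over i = 1, …, 185, with X_I the indicator of one descent.
There are 185 indicators.
For each fixed i, the pair (π(i), π(i+1)) is a uniformly random ordered pair of distinct values from {1, …, 186}; by symmetry P[π(i) > π(i+1)] = 1/2.
By linearity: E[X] = 185 · (1/2) = (186 − 1) · (1/2) = 185/2 ≈ 92.500.

E[X] = 185/2 = 92.500.


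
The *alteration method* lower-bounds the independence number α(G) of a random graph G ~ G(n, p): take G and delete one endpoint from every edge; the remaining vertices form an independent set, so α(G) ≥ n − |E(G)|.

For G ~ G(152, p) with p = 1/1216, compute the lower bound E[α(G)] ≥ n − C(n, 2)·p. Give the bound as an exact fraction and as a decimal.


E[|E(G)|] = C(152, 2)·p = 11476 · (1/1216) = 151/16.
E[α(G)] ≥ n − E[|E(G)|] = 152 − 151/16 = 2281/16.
Numerically: ≈ 142.562500.
(This is only a lower bound; the true E[α(G)] may be larger.)

E[α(G)] ≥ 2281/16 ≈ 142.562500.


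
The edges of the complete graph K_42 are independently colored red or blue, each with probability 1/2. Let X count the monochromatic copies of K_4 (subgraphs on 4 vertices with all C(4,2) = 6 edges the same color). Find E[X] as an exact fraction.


Let X = Σ_S X_S over the C(42, 4) = 111930 subsets S of size 4, where X_S = 1 if the K_4 on S is monochromatic.
For a fixed S, the K_4 on S has C(4, 2) = 6 edges. P[all 6 edges red] = (1/2)^6, and likewise for blue, so P[monochromatic] = 2·(1/2)^6 = 2^{1 − 6} = 1/32.
By linearity of expectation: E[X] = C(42, 4) · 2^{1 − 6} = 111930 · 1/32 = 55965/16.
Numerically: E[X] ≈ 3497.8125.

E[X] = C(42,4)·2^(1−C(4,2)) = 55965/16 ≈ 3497.8125.


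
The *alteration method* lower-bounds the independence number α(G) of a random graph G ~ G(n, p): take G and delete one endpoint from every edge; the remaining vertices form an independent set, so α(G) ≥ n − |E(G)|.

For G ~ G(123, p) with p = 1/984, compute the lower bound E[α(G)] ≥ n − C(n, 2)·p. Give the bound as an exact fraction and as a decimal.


E[|E(G)|] = C(123, 2)·p = 7503 · (1/984) = 61/8.
E[α(G)] ≥ n − E[|E(G)|] = 123 − 61/8 = 923/8.
Numerically: ≈ 115.3750.
(This is only a lower bound; the true E[α(G)] may be larger.)

E[α(G)] ≥ 923/8 ≈ 115.3750.


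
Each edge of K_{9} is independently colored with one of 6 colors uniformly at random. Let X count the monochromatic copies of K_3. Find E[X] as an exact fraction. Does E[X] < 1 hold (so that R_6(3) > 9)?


E[X] = C(9, 3) · 6^{1 − 3} = 84 · 6^{−2} = 84/36.
As a reduced fraction: E[X] = 7/3 ≈ 2.3333.
Is E[X] < 1? NO.
Since E[X] ≥ 1, the first-moment bound is inconclusive at n = 9; it does NOT by itself certify R_6(3) > 9.

E[X] = 7/3 ≈ 2.3333; E[X] ≥ 1; first-moment method inconclusive here.


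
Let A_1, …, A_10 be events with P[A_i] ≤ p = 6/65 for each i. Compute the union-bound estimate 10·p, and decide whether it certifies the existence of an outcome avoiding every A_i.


Union bound: P[∪_{i=1}^{10} A_i] ≤ Σ_i P[A_i] ≤ 10·p = 10·(6/65) = 12/13.
Numerically: 12/13 ≈ 0.923077.
Is 12/13 < 1? YES.
Since P[∪ A_i] ≤ 12/13 < 1, the complement has P[∩ A_i^c] ≥ 1 − 12/13 = 1/13 > 0, so some outcome avoids every A_i.

10·p = 12/13 ≈ 0.923077; existence CERTIFIED by the union bound.


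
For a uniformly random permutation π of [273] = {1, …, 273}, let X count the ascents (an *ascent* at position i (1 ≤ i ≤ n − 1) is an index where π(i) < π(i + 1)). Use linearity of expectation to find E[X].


Write X = Σ X_I over i = 1, …, 272, with X_I the indicator of one ascent.
There are 272 indicators.
For each fixed i, the pair (π(i), π(i+1)) is a uniformly random ordered pair of distinct values from {1, …, 273}; by symmetry P[π(i) < π(i+1)] = 1/2.
By linearity: E[X] = 272 · (1/2) = (273 − 1) · (1/2) = 136 ≈ 136.000.

E[X] = 136 = 136.000.


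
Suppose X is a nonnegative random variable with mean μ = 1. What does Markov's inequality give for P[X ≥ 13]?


μ = E[X] = 1, a = 13.
Markov: P[X ≥ 13] ≤ μ/a = (1)/13 = 1/13.
Numerically: ≈ 0.0769.
(Since a = 13 > μ = 1.0000, the bound 1/13 is < 1 and informative.)

P[X ≥ 13] ≤ 1/13 ≈ 0.0769.


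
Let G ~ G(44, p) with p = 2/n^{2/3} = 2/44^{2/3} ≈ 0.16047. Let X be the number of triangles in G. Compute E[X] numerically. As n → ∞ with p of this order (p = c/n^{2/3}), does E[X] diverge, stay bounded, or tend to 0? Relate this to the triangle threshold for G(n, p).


Number of potential triangles: C(44, 3) = 13244.
Each occurs with probability p³ ≈ (0.16047)³ ≈ 4.1322314e-03.
By linearity: E[X] = C(44, 3)·p³ ≈ 13244 · 4.1322314e-03 ≈ 54.72727.
Since α = 2/3 < 1, p = c/n^{2/3} ≫ 1/n is above the triangle threshold p ~ 1/n. Asymptotically E[X] ~ (c³/6)·n^{3(1−α)} = (2³/6)·n^{1} → ∞; triangles are abundant w.h.p.

E[X] ≈ 54.72727; in regime p = Θ(1/n^{2/3}) E[X] diverges (above the triangle threshold p ~ 1/n).


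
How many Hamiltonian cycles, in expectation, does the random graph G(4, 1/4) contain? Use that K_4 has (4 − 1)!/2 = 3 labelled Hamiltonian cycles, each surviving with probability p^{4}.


K_4 has (4 − 1)!/2 = 3 labelled Hamiltonian cycles.
For each such Hamiltonian cycle H, let X_H = 1 if all 4 edges of H are present in G. Then P[X_H = 1] = p^{4} = (1/4)^{4} = 1/256.
By linearity of expectation: E[X] = Σ_H E[X_H] = 3 · p^{4} = 3 · 1/256 = 3/256.
Numerically: E[X] ≈ 0.011719.

E[X] = 3 · (1/4)^{4} = 3/256 ≈ 0.011719.


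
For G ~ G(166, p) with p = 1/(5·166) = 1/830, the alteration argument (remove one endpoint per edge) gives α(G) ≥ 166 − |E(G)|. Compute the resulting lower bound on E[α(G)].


E[|E(G)|] = C(166, 2)·p = 13695 · (1/830) = 33/2.
E[α(G)] ≥ n − E[|E(G)|] = 166 − 33/2 = 299/2.
Numerically: ≈ 149.500000.
(This is only a lower bound; the true E[α(G)] may be larger.)

E[α(G)] ≥ 299/2 ≈ 149.500000.


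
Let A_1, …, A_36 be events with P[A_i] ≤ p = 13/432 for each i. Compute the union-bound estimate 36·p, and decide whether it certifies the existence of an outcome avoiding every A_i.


Union bound: P[∪_{i=1}^{36} A_i] ≤ Σ_i P[A_i] ≤ 36·p = 36·(13/432) = 13/12.
Numerically: 13/12 ≈ 1.08333.
Is 13/12 < 1? NO.
Since the bound 13/12 is ≥ 1, the union bound is uninformative here; it does NOT by itself certify existence.

36·p = 13/12 ≈ 1.08333; existence NOT certified by the union bound.


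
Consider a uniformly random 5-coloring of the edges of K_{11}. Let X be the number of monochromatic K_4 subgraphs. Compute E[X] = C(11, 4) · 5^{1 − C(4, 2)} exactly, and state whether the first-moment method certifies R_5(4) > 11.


E[X] = C(11, 4) · 5^{1 − 6} = 330 · 5^{−5} = 330/3125.
As a reduced fraction: E[X] = 66/625 ≈ 0.106.
Is E[X] < 1? YES.
Since E[X] < 1, there exists a 5-coloring of K_{11} with no monochromatic K_4; hence R_5(4) > 11.

E[X] = 66/625 ≈ 0.106; E[X] < 1, so R_5(4) > 11.


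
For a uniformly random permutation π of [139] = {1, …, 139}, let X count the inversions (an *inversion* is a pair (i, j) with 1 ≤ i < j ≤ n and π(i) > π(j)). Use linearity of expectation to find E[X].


Write X = Σ X_I over the C(139, 2) = 9591 pairs i < j, with X_I the indicator of one inversion.
There are 9591 indicators.
For each fixed pair i < j, the values π(i) and π(j) are two distinct elements of {1, …, 139} in uniformly random order; by symmetry P[π(i) > π(j)] = 1/2.
By linearity: E[X] = 9591 · (1/2) = C(139, 2) · (1/2) = 9591/2 = 9591/2 ≈ 4795.5000.

E[X] = 9591/2 = 4795.5000.


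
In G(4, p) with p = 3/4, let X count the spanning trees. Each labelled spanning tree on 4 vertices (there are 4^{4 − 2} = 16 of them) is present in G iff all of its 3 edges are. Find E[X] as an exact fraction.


K_4 has 4^{4 − 2} = 16 labelled spanning trees.
For each such spanning tree H, let X_H = 1 if all 3 edges of H are present in G. Then P[X_H = 1] = p^{3} = (3/4)^{3} = 27/64.
Summing the indicators: E[X] = Σ_H E[X_H] = 16 · p^{3} = 16 · 27/64 = 27/4.
Numerically: E[X] ≈ 6.75.

E[X] = 16 · (3/4)^{3} = 27/4 ≈ 6.75.


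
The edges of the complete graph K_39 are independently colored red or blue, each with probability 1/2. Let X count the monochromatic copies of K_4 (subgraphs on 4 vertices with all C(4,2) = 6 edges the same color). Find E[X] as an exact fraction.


Let X = Σ_S X_S over the C(39, 4) = 82251 subsets S of size 4, where X_S = 1 if the K_4 on S is monochromatic.
For a fixed S, the K_4 on S has C(4, 2) = 6 edges. P[all 6 edges red] = (1/2)^6, and likewise for blue, so P[monochromatic] = 2·(1/2)^6 = 2^{1 − 6} = 1/32.
By linearity: E[X] = C(39, 4) · 2^{1 − 6} = 82251 · 1/32 = 82251/32.
Numerically: E[X] ≈ 2570.344.

E[X] = C(39,4)·2^(1−C(4,2)) = 82251/32 ≈ 2570.344.


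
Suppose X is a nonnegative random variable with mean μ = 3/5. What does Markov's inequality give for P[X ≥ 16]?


μ = E[X] = 3/5, a = 16.
Markov: P[X ≥ 16] ≤ μ/a = (3/5)/16 = 3/80.
Numerically: ≈ 0.037.
(Since a = 16 > μ = 0.600, the bound 3/80 is < 1 and informative.)

P[X ≥ 16] ≤ 3/80 ≈ 0.037.


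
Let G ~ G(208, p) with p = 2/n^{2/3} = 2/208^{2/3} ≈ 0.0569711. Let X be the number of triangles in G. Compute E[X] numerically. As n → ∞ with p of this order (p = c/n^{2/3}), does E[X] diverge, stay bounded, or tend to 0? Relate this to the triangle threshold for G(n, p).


Number of potential triangles: C(208, 3) = 1478256.
Each occurs with probability p³ ≈ (0.0569711)³ ≈ 1.84911243e-04.
By linearity: E[X] = C(208, 3)·p³ ≈ 1478256 · 1.84911243e-04 ≈ 273.346154.
Since α = 2/3 < 1, p = c/n^{2/3} ≫ 1/n is above the triangle threshold p ~ 1/n. Asymptotically E[X] ~ (c³/6)·n^{3(1−α)} = (2³/6)·n^{1} → ∞; triangles are abundant w.h.p.

E[X] ≈ 273.346154; in regime p = Θ(1/n^{2/3}) E[X] diverges (above the triangle threshold p ~ 1/n).


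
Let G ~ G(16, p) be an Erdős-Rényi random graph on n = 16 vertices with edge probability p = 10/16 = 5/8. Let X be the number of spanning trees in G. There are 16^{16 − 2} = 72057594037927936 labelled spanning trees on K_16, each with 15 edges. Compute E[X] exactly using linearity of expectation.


K_16 has 16^{16 − 2} = 72057594037927936 labelled spanning trees.
For each such spanning tree H, let X_H = 1 if all 15 edges of H are present in G. Then P[X_H = 1] = p^{15} = (5/8)^{15} = 30517578125/35184372088832.
Summing the indicators: E[X] = Σ_H E[X_H] = 72057594037927936 · p^{15} = 72057594037927936 · 30517578125/35184372088832 = 62500000000000.
Numerically: E[X] ≈ 6.25e+13.

E[X] = 72057594037927936 · (5/8)^{15} = 62500000000000 ≈ 6.25e+13.


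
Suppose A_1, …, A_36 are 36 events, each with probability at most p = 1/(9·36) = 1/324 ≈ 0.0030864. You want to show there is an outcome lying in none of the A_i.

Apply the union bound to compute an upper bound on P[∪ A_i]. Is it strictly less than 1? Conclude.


Union bound: P[∪_{i=1}^{36} A_i] ≤ Σ_i P[A_i] ≤ 36·p = 36·(1/324) = 1/9.
Numerically: 1/9 ≈ 0.1111111.
Is 1/9 < 1? YES.
Since P[∪ A_i] ≤ 1/9 < 1, the complement has P[∩ A_i^c] ≥ 1 − 1/9 = 8/9 > 0, so some outcome avoids every A_i.

36·p = 1/9 ≈ 0.1111111; existence CERTIFIED by the union bound.


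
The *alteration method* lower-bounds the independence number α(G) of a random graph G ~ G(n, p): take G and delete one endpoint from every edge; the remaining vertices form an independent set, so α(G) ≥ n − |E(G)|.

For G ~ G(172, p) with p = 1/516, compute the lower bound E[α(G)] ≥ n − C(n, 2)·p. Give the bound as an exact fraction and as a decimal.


E[|E(G)|] = C(172, 2)·p = 14706 · (1/516) = 57/2.
E[α(G)] ≥ n − E[|E(G)|] = 172 − 57/2 = 287/2.
Numerically: ≈ 143.5000.
(This is only a lower bound; the true E[α(G)] may be larger.)

E[α(G)] ≥ 287/2 ≈ 143.5000.


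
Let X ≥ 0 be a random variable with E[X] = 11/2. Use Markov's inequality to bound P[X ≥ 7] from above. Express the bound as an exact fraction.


μ = E[X] = 11/2, a = 7.
Markov: P[X ≥ 7] ≤ μ/a = (11/2)/7 = 11/14.
Numerically: ≈ 0.786.
(Since a = 7 > μ = 5.500, the bound 11/14 is < 1 and informative.)

P[X ≥ 7] ≤ 11/14 ≈ 0.786.


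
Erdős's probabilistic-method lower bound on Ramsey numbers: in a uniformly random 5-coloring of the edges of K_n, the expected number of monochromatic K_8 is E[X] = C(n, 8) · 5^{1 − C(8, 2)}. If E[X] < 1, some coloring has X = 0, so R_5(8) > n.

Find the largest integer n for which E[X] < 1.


We need C(n, 8) · 5^{1 − 28} < 1, i.e. C(n, 8) < 5^{28 − 1} = 7450580596923828125.
Check values of n near the boundary:
  n = 858: C(858, 8) = 7049584530256467771; 7049584530256467771 < 7450580596923828125? YES
  n = 859: C(859, 8) = 7115855595170747139; 7115855595170747139 < 7450580596923828125? YES
  n = 860: C(860, 8) = 7182671140665308145; 7182671140665308145 < 7450580596923828125? YES
  n = 861: C(861, 8) = 7250034996615275865; 7250034996615275865 < 7450580596923828125? YES
  n = 862: C(862, 8) = 7317951015318931845; 7317951015318931845 < 7450580596923828125? YES
  n = 863: C(863, 8) = 7386423071602617757; 7386423071602617757 < 7450580596923828125? YES
  n = 864: C(864, 8) = 7455455062926006708; 7455455062926006708 < 7450580596923828125? NO
  n = 865: C(865, 8) = 7525050909487743060; 7525050909487743060 < 7450580596923828125? NO
  n = 866: C(866, 8) = 7595214554331451620; 7595214554331451620 < 7450580596923828125? NO
The largest n with C(n, 8) < 7450580596923828125 is n = 863 (where E[X] = 7386423071602617757/7450580596923828125 ≈ 0.9914). Hence R_5(8) > 863, i.e. R_5(8) ≥ 864.

Largest n = 863; hence R_5(8) > 863.


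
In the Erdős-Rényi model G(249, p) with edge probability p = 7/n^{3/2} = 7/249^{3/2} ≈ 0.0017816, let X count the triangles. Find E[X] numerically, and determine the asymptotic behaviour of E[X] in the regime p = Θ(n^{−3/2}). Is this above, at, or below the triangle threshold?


Number of potential triangles: C(249, 3) = 2542124.
Each occurs with probability p³ ≈ (0.0017816)³ ≈ 5.6545371e-09.
By linearity: E[X] = C(249, 3)·p³ ≈ 2542124 · 5.6545371e-09 ≈ 0.01437.
Since α = 3/2 > 1, p = c/n^{3/2} = o(1/n) is below the triangle threshold p ~ 1/n. Asymptotically E[X] ~ (c³/6)·n^{3(1−α)} = (7³/6)·n^{-1.5} → 0, so by Markov's inequality G has no triangles w.h.p.

E[X] ≈ 0.01437; in regime p = Θ(1/n^{3/2}) E[X] tends to 0 (below the triangle threshold p ~ 1/n).


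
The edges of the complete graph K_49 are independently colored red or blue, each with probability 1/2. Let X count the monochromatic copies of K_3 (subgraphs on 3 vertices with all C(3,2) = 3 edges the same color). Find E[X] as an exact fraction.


Let X = Σ_S X_S over the C(49, 3) = 18424 subsets S of size 3, where X_S = 1 if the K_3 on S is monochromatic.
For a fixed S, the K_3 on S has C(3, 2) = 3 edges. P[all 3 edges red] = (1/2)^3, and likewise for blue, so P[monochromatic] = 2·(1/2)^3 = 2^{1 − 3} = 1/4.
By linearity of expectation: E[X] = C(49, 3) · 2^{1 − 3} = 18424 · 1/4 = 4606.
Numerically: E[X] ≈ 4606.000000.

E[X] = C(49,3)·2^(1−C(3,2)) = 4606 ≈ 4606.000000.


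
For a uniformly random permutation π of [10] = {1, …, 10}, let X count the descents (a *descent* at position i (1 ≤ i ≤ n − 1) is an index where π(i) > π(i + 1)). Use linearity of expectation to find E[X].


Write X = Σ X_I over i = 1, …, 9, with X_I the indicator of one descent.
There are 9 indicators.
For each fixed i, the pair (π(i), π(i+1)) is a uniformly random ordered pair of distinct values from {1, …, 10}; by symmetry P[π(i) > π(i+1)] = 1/2.
By linearity: E[X] = 9 · (1/2) = (10 − 1) · (1/2) = 9/2 ≈ 4.500000.

E[X] = 9/2 = 4.500000.


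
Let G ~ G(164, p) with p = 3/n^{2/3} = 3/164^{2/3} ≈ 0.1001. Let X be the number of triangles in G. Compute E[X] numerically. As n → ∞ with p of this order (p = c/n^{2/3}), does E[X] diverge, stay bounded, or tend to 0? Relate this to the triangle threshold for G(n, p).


Number of potential triangles: C(164, 3) = 721764.
Each occurs with probability p³ ≈ (0.1001)³ ≈ 1.003867e-03.
By linearity: E[X] = C(164, 3)·p³ ≈ 721764 · 1.003867e-03 ≈ 724.5549.
Since α = 2/3 < 1, p = c/n^{2/3} ≫ 1/n is above the triangle threshold p ~ 1/n. Asymptotically E[X] ~ (c³/6)·n^{3(1−α)} = (3³/6)·n^{1} → ∞; triangles are abundant w.h.p.

E[X] ≈ 724.5549; in regime p = Θ(1/n^{2/3}) E[X] diverges (above the triangle threshold p ~ 1/n).


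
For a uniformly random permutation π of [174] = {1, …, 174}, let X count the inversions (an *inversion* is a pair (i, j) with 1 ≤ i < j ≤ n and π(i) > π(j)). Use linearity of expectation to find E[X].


Write X = Σ X_I over the C(174, 2) = 15051 pairs i < j, with X_I the indicator of one inversion.
There are 15051 indicators.
For each fixed pair i < j, the values π(i) and π(j) are two distinct elements of {1, …, 174} in uniformly random order; by symmetry P[π(i) > π(j)] = 1/2.
By linearity: E[X] = 15051 · (1/2) = C(174, 2) · (1/2) = 15051/2 = 15051/2 ≈ 7525.500.

E[X] = 15051/2 = 7525.500.


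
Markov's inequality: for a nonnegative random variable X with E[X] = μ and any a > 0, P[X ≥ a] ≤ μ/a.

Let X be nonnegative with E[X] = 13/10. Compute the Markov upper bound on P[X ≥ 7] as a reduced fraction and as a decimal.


μ = E[X] = 13/10, a = 7.
Markov: P[X ≥ 7] ≤ μ/a = (13/10)/7 = 13/70.
Numerically: ≈ 0.18571.
(Since a = 7 > μ = 1.30000, the bound 13/70 is < 1 and informative.)

P[X ≥ 7] ≤ 13/70 ≈ 0.18571.


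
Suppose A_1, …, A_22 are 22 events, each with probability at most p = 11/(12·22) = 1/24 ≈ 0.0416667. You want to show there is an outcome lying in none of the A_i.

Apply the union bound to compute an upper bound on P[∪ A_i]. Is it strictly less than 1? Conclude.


Union bound: P[∪_{i=1}^{22} A_i] ≤ Σ_i P[A_i] ≤ 22·p = 22·(1/24) = 11/12.
Numerically: 11/12 ≈ 0.9166667.
Is 11/12 < 1? YES.
Since P[∪ A_i] ≤ 11/12 < 1, the complement has P[∩ A_i^c] ≥ 1 − 11/12 = 1/12 > 0, so some outcome avoids every A_i.

22·p = 11/12 ≈ 0.9166667; existence CERTIFIED by the union bound.


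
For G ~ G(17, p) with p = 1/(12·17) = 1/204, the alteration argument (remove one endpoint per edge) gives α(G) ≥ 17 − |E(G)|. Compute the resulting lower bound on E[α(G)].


E[|E(G)|] = C(17, 2)·p = 136 · (1/204) = 2/3.
E[α(G)] ≥ n − E[|E(G)|] = 17 − 2/3 = 49/3.
Numerically: ≈ 16.33333.
(This is only a lower bound; the true E[α(G)] may be larger.)

E[α(G)] ≥ 49/3 ≈ 16.33333.


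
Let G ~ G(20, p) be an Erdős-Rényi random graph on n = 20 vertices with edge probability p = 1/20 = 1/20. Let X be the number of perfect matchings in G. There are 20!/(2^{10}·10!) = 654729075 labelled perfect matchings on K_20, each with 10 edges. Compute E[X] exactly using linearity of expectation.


K_20 has 20!/(2^{10}·10!) = 654729075 labelled perfect matchings.
For each such perfect matching H, let X_H = 1 if all 10 edges of H are present in G. Then P[X_H = 1] = p^{10} = (1/20)^{10} = 1/10240000000000.
By linearity: E[X] = Σ_H E[X_H] = 654729075 · p^{10} = 654729075 · 1/10240000000000 = 26189163/409600000000.
Numerically: E[X] ≈ 6.39384e-05.

E[X] = 654729075 · (1/20)^{10} = 26189163/409600000000 ≈ 6.39384e-05.


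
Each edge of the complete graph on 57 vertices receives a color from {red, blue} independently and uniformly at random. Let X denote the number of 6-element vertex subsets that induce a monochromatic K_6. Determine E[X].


Let X = Σ_S X_S over the C(57, 6) = 36288252 subsets S of size 6, where X_S = 1 if the K_6 on S is monochromatic.
For a fixed S, the K_6 on S has C(6, 2) = 15 edges. P[all 15 edges red] = (1/2)^15, and likewise for blue, so P[monochromatic] = 2·(1/2)^15 = 2^{1 − 15} = 1/16384.
By linearity: E[X] = C(57, 6) · 2^{1 − 15} = 36288252 · 1/16384 = 9072063/4096.
Numerically: E[X] ≈ 2214.85913.

E[X] = C(57,6)·2^(1−C(6,2)) = 9072063/4096 ≈ 2214.85913.


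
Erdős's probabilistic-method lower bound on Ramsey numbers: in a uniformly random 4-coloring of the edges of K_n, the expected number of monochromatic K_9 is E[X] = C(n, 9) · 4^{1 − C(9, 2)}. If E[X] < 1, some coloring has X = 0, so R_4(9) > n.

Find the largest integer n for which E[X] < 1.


We need C(n, 9) · 4^{1 − 36} < 1, i.e. C(n, 9) < 4^{36 − 1} = 1180591620717411303424.
Check values of n near the boundary:
  n = 911: C(911, 9) = 1144686900492291197405; 1144686900492291197405 < 1180591620717411303424? YES
  n = 912: C(912, 9) = 1156095740032081475120; 1156095740032081475120 < 1180591620717411303424? YES
  n = 913: C(913, 9) = 1167605542753639808390; 1167605542753639808390 < 1180591620717411303424? YES
  n = 914: C(914, 9) = 1179217089587653905932; 1179217089587653905932 < 1180591620717411303424? YES
  n = 915: C(915, 9) = 1190931166636537885130; 1190931166636537885130 < 1180591620717411303424? NO
The largest n with C(n, 9) < 1180591620717411303424 is n = 914 (where E[X] = 294804272396913476483/295147905179352825856 ≈ 0.9988357). Hence R_4(9) > 914, i.e. R_4(9) ≥ 915.

Largest n = 914; hence R_4(9) > 914.


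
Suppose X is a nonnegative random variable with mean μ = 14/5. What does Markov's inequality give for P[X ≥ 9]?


μ = E[X] = 14/5, a = 9.
Markov: P[X ≥ 9] ≤ μ/a = (14/5)/9 = 14/45.
Numerically: ≈ 0.31111.
(Since a = 9 > μ = 2.80000, the bound 14/45 is < 1 and informative.)

P[X ≥ 9] ≤ 14/45 ≈ 0.31111.


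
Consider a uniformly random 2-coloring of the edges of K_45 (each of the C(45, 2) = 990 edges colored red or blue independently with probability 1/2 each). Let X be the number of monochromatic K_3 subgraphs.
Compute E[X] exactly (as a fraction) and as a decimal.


Let X = Σ_S X_S over the C(45, 3) = 14190 subsets S of size 3, where X_S = 1 if the K_3 on S is monochromatic.
For a fixed S, the K_3 on S has C(3, 2) = 3 edges. P[all 3 edges red] = (1/2)^3, and likewise for blue, so P[monochromatic] = 2·(1/2)^3 = 2^{1 − 3} = 1/4.
Summing: E[X] = C(45, 3) · 2^{1 − 3} = 14190 · 1/4 = 7095/2.
Numerically: E[X] ≈ 3547.50000.

E[X] = C(45,3)·2^(1−C(3,2)) = 7095/2 ≈ 3547.50000.


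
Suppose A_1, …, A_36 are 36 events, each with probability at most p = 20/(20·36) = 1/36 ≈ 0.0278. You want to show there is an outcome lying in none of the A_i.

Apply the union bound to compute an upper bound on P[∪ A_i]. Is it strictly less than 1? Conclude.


Union bound: P[∪_{i=1}^{36} A_i] ≤ Σ_i P[A_i] ≤ 36·p = 36·(1/36) = 1.
Numerically: 1 ≈ 1.0000.
Is 1 < 1? NO.
Since the bound 1 is ≥ 1, the union bound is uninformative here; it does NOT by itself certify existence.

36·p = 1 ≈ 1.0000; existence NOT certified by the union bound.
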